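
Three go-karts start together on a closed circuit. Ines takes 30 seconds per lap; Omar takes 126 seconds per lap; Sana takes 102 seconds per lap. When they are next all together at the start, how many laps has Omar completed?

The first common completion time is the LCM of the periods.
30 = 2 × 3 × 5
126 = 2 × 3^2 × 7
102 = 2 × 3 × 17
LCM(30, 126, 102) = 2 × 3^2 × 5 × 7 × 17 = 10710.
Laps for period 126: 10710 / 126 = 85.

85 laps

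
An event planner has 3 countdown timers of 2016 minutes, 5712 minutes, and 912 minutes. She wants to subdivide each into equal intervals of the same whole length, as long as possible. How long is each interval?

The interval must divide each timer length; the longest such is the gcd.
2016 = 2^5 × 3^2 × 7
5712 = 2^4 × 3 × 7 × 17
912 = 2^4 × 3 × 19
gcd(2016, 5712, 912) = 2^4 × 3 = 48.

48 minutes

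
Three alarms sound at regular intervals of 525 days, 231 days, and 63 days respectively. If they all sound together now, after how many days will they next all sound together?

17325 days

The first simultaneous occurrence is after LCM of the individual periods.
525 = 3 × 5^2 × 7
231 = 3 × 7 × 11
63 = 3^2 × 7
LCM(525, 231, 63) = 3^2 × 5^2 × 7 × 11 = 17325.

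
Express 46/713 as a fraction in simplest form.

46 = 2 × 23
713 = 23 × 31
gcd(46, 713) = 23.
Divide numerator and denominator by 23: 46/713 = 2/31.

2/31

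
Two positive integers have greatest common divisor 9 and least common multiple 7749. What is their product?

For any two positive integers, gcd × lcm = product = 9 × 7749 = 69741.

69741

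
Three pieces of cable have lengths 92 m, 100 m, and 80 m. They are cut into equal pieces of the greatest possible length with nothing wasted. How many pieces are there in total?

68

Piece length = gcd(92, 100, 80).
92 = 2^2 × 23
100 = 2^2 × 5^2
80 = 2^4 × 5
gcd(92, 100, 80) = 2^2 = 4.
Total pieces = 92/4 + 100/4 + 80/4 = 23 + 25 + 20 = 68.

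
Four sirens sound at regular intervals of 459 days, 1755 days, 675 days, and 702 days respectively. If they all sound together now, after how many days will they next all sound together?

We need the least common multiple of the intervals.
459 = 3^3 × 17
1755 = 3^3 × 5 × 13
675 = 3^3 × 5^2
702 = 2 × 3^3 × 13
LCM(459, 1755, 675, 702) = 2 × 3^3 × 5^2 × 13 × 17 = 298350.

298350 days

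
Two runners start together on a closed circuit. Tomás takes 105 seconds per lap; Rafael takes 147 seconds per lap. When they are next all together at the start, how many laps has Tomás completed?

The first common completion time is the LCM of the periods.
105 = 3 × 5 × 7
147 = 3 × 7^2
LCM(105, 147) = 3 × 5 × 7^2 = 735.
Laps for period 105: 735 / 105 = 7.

7 laps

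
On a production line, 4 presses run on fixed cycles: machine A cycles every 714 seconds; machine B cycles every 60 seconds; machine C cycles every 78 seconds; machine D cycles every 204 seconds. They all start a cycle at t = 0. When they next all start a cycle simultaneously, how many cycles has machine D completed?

455 cycles

The first common completion time is the LCM of the periods.
714 = 2 × 3 × 7 × 17
60 = 2^2 × 3 × 5
78 = 2 × 3 × 13
204 = 2^2 × 3 × 17
LCM(714, 60, 78, 204) = 2^2 × 3 × 5 × 7 × 13 × 17 = 92820.
Cycles for period 204: 92820 / 204 = 455.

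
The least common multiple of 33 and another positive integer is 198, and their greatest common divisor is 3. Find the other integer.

gcd × lcm = product of the two integers, so the other integer is (3 × 198) / 33 = 18.

18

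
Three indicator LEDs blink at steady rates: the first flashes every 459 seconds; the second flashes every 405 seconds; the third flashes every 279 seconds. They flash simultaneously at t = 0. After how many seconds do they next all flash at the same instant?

The first simultaneous occurrence is after LCM of the individual periods.
459 = 3^3 × 17
405 = 3^4 × 5
279 = 3^2 × 31
LCM(459, 405, 279) = 3^4 × 5 × 17 × 31 = 213435.

213435 seconds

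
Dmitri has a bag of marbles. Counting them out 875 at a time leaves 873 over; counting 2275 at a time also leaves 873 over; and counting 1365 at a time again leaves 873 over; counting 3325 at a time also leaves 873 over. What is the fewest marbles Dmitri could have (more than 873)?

649248

N − 873 must be a common multiple of 875, 2275, 1365, and 3325.
875 = 5^3 × 7
2275 = 5^2 × 7 × 13
1365 = 3 × 5 × 7 × 13
3325 = 5^2 × 7 × 19
LCM(875, 2275, 1365, 3325) = 3 × 5^3 × 7 × 13 × 19 = 648375.
Smallest N > 873 is LCM + 873 = 648375 + 873 = 649248.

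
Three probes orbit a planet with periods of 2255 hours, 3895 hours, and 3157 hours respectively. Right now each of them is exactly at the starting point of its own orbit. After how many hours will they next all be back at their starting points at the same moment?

299915 hours

They coincide at every common multiple of the periods; the first is the LCM.
2255 = 5 × 11 × 41
3895 = 5 × 19 × 41
3157 = 7 × 11 × 41
LCM(2255, 3895, 3157) = 5 × 7 × 11 × 19 × 41 = 299915.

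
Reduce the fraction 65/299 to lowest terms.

5/23

65 = 5 × 13
299 = 13 × 23
gcd(65, 299) = 13.
Divide numerator and denominator by 13: 65/299 = 5/23.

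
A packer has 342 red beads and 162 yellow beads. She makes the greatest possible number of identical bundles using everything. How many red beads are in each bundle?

19

Number of bundles = gcd(342, 162).
342 = 2 × 3^2 × 19
162 = 2 × 3^4
gcd(342, 162) = 2 × 3^2 = 18.
red beads per bundle = 342 / 18 = 19.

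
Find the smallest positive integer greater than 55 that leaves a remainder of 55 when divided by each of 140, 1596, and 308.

N − 55 must be a common multiple of 140, 1596, and 308.
140 = 2^2 × 5 × 7
1596 = 2^2 × 3 × 7 × 19
308 = 2^2 × 7 × 11
LCM(140, 1596, 308) = 2^2 × 3 × 5 × 7 × 11 × 19 = 87780.
Smallest N > 55 is LCM + 55 = 87780 + 55 = 87835.

87835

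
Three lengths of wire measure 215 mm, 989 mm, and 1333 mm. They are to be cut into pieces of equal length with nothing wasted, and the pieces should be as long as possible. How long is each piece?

43 mm

The greatest length dividing all of 215, 989, and 1333 is their gcd.
215 = 5 × 43
989 = 23 × 43
1333 = 31 × 43
gcd(215, 989, 1333) = 43.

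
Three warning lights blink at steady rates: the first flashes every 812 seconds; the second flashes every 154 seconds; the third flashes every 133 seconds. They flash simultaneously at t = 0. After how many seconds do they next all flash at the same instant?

The first simultaneous occurrence is after LCM of the individual periods.
812 = 2^2 × 7 × 29
154 = 2 × 7 × 11
133 = 7 × 19
LCM(812, 154, 133) = 2^2 × 7 × 11 × 19 × 29 = 169708.

169708 seconds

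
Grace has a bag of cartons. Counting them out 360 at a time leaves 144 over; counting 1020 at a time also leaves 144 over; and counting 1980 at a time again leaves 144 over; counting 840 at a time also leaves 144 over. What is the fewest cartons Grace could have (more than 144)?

471384

N − 144 must be a common multiple of 360, 1020, 1980, and 840.
360 = 2^3 × 3^2 × 5
1020 = 2^2 × 3 × 5 × 17
1980 = 2^2 × 3^2 × 5 × 11
840 = 2^3 × 3 × 5 × 7
LCM(360, 1020, 1980, 840) = 2^3 × 3^2 × 5 × 7 × 11 × 17 = 471240.
Smallest N > 144 is LCM + 144 = 471240 + 144 = 471384.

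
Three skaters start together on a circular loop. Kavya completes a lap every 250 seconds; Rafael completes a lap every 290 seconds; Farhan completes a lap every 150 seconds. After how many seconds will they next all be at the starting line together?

21750 seconds

They coincide at every common multiple of the periods; the first is the LCM.
250 = 2 × 5^3
290 = 2 × 5 × 29
150 = 2 × 3 × 5^2
LCM(250, 290, 150) = 2 × 3 × 5^3 × 29 = 21750.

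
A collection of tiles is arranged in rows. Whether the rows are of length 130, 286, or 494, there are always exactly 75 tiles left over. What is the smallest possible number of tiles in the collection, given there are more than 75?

27245

N − 75 must be a common multiple of 130, 286, and 494.
130 = 2 × 5 × 13
286 = 2 × 11 × 13
494 = 2 × 13 × 19
LCM(130, 286, 494) = 2 × 5 × 11 × 13 × 19 = 27170.
Smallest N > 75 is LCM + 75 = 27170 + 75 = 27245.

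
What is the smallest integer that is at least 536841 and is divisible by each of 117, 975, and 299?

538200

The integer must be a common multiple of 117, 975, and 299, so a multiple of their LCM.
117 = 3^2 × 13
975 = 3 × 5^2 × 13
299 = 13 × 23
LCM(117, 975, 299) = 3^2 × 5^2 × 13 × 23 = 67275.
Smallest multiple of 67275 that is ≥ 536841: ⌈536841/67275⌉ × 67275 = 8 × 67275 = 538200.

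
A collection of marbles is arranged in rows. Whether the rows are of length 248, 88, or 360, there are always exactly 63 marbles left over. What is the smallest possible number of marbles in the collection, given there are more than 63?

122823

N − 63 must be a common multiple of 248, 88, and 360.
248 = 2^3 × 31
88 = 2^3 × 11
360 = 2^3 × 3^2 × 5
LCM(248, 88, 360) = 2^3 × 3^2 × 5 × 11 × 31 = 122760.
Smallest N > 63 is LCM + 63 = 122760 + 63 = 122823.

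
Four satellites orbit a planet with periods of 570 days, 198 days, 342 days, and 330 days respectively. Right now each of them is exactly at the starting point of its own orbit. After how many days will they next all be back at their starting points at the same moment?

18810 days

The first simultaneous occurrence is after LCM of the individual periods.
570 = 2 × 3 × 5 × 19
198 = 2 × 3^2 × 11
342 = 2 × 3^2 × 19
330 = 2 × 3 × 5 × 11
LCM(570, 198, 342, 330) = 2 × 3^2 × 5 × 11 × 19 = 18810.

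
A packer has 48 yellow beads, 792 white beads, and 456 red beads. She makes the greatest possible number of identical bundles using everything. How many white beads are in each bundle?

Number of bundles = gcd(48, 792, 456).
48 = 2^4 × 3
792 = 2^3 × 3^2 × 11
456 = 2^3 × 3 × 19
gcd(48, 792, 456) = 2^3 × 3 = 24.
white beads per bundle = 792 / 24 = 33.

33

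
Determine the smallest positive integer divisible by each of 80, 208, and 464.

80 = 2^4 × 5
208 = 2^4 × 13
464 = 2^4 × 29
LCM(80, 208, 464) = 2^4 × 5 × 13 × 29 = 30160.

30160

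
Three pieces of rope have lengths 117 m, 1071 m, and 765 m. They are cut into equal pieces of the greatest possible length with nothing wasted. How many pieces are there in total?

217

Piece length = gcd(117, 1071, 765).
117 = 3^2 × 13
1071 = 3^2 × 7 × 17
765 = 3^2 × 5 × 17
gcd(117, 1071, 765) = 3^2 = 9.
Total pieces = 117/9 + 1071/9 + 765/9 = 13 + 119 + 85 = 217.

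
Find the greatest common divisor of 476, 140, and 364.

476 = 2^2 × 7 × 17
140 = 2^2 × 5 × 7
364 = 2^2 × 7 × 13
gcd(476, 140, 364) = 2^2 × 7 = 28.

28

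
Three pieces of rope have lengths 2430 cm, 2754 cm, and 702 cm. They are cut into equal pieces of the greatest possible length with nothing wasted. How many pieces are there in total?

109

Piece length = gcd(2430, 2754, 702).
2430 = 2 × 3^5 × 5
2754 = 2 × 3^4 × 17
702 = 2 × 3^3 × 13
gcd(2430, 2754, 702) = 2 × 3^3 = 54.
Total pieces = 2430/54 + 2754/54 + 702/54 = 45 + 51 + 13 = 109.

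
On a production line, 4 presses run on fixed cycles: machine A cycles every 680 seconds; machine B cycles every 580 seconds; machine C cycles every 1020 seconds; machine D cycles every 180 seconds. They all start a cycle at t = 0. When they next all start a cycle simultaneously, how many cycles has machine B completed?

306 cycles

They are all back at their starting positions together after one LCM of the periods.
680 = 2^3 × 5 × 17
580 = 2^2 × 5 × 29
1020 = 2^2 × 3 × 5 × 17
180 = 2^2 × 3^2 × 5
LCM(680, 580, 1020, 180) = 2^3 × 3^2 × 5 × 17 × 29 = 177480.
Cycles for period 580: 177480 / 580 = 306.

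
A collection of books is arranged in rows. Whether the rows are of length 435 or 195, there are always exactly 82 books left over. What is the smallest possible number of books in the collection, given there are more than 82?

N − 82 must be a common multiple of 435 and 195.
435 = 3 × 5 × 29
195 = 3 × 5 × 13
LCM(435, 195) = 3 × 5 × 13 × 29 = 5655.
Smallest N > 82 is LCM + 82 = 5655 + 82 = 5737.

5737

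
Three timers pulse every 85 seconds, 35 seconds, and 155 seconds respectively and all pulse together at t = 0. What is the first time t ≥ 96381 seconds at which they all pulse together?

110670 seconds

Joint pulses occur at multiples of LCM(85, 35, 155).
85 = 5 × 17
35 = 5 × 7
155 = 5 × 31
LCM(85, 35, 155) = 5 × 7 × 17 × 31 = 18445.
Smallest multiple of 18445 that is ≥ 96381: ⌈96381/18445⌉ × 18445 = 6 × 18445 = 110670.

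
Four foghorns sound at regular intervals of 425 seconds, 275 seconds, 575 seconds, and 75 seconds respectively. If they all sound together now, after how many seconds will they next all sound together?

We need the least common multiple of the intervals.
425 = 5^2 × 17
275 = 5^2 × 11
575 = 5^2 × 23
75 = 3 × 5^2
LCM(425, 275, 575, 75) = 3 × 5^2 × 11 × 17 × 23 = 322575.

322575 seconds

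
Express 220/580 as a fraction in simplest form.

220 = 2^2 × 5 × 11
580 = 2^2 × 5 × 29
gcd(220, 580) = 2^2 × 5 = 20.
Divide numerator and denominator by 20: 220/580 = 11/29.

11/29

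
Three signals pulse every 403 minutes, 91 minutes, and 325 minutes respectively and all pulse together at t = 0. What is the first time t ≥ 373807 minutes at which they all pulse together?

423150 minutes

Joint pulses occur at multiples of LCM(403, 91, 325).
403 = 13 × 31
91 = 7 × 13
325 = 5^2 × 13
LCM(403, 91, 325) = 5^2 × 7 × 13 × 31 = 70525.
Smallest multiple of 70525 that is ≥ 373807: ⌈373807/70525⌉ × 70525 = 6 × 70525 = 423150.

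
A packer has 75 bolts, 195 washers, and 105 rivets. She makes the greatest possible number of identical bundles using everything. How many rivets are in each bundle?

7

Number of bundles = gcd(75, 195, 105).
75 = 3 × 5^2
195 = 3 × 5 × 13
105 = 3 × 5 × 7
gcd(75, 195, 105) = 3 × 5 = 15.
rivets per bundle = 105 / 15 = 7.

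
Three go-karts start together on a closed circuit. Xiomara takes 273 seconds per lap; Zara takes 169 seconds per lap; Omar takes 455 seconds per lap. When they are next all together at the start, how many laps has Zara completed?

105 laps

All finish a whole number of cycles simultaneously at t = LCM of the periods.
273 = 3 × 7 × 13
169 = 13^2
455 = 5 × 7 × 13
LCM(273, 169, 455) = 3 × 5 × 7 × 13^2 = 17745.
Laps for period 169: 17745 / 169 = 105.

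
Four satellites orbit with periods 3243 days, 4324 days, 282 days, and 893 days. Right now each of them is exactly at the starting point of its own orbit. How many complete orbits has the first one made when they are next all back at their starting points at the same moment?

76 orbits

All finish a whole number of cycles simultaneously at t = LCM of the periods.
3243 = 3 × 23 × 47
4324 = 2^2 × 23 × 47
282 = 2 × 3 × 47
893 = 19 × 47
LCM(3243, 4324, 282, 893) = 2^2 × 3 × 19 × 23 × 47 = 246468.
Orbits for period 3243: 246468 / 3243 = 76.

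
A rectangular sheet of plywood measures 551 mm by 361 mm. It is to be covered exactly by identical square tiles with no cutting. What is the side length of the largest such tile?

19 mm

The tile side must divide both 551 and 361, so the largest is their gcd.
551 = 19 × 29
361 = 19^2
gcd(551, 361) = 19.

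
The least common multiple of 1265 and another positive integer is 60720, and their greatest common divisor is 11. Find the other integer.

528

gcd × lcm = product of the two integers, so the other integer is (11 × 60720) / 1265 = 528.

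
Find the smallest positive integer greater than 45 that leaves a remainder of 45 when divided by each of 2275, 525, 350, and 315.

N − 45 must be a common multiple of 2275, 525, 350, and 315.
2275 = 5^2 × 7 × 13
525 = 3 × 5^2 × 7
350 = 2 × 5^2 × 7
315 = 3^2 × 5 × 7
LCM(2275, 525, 350, 315) = 2 × 3^2 × 5^2 × 7 × 13 = 40950.
Smallest N > 45 is LCM + 45 = 40950 + 45 = 40995.

40995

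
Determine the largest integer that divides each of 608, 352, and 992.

32

608 = 2^5 × 19
352 = 2^5 × 11
992 = 2^5 × 31
gcd(608, 352, 992) = 2^5 = 32.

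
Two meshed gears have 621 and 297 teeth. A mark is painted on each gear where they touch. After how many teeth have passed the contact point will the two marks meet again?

They coincide at every common multiple of the periods; the first is the LCM.
621 = 3^3 × 23
297 = 3^3 × 11
LCM(621, 297) = 3^3 × 11 × 23 = 6831.

6831 teeth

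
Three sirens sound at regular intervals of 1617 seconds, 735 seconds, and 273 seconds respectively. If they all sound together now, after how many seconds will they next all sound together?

105105 seconds

The first simultaneous occurrence is after LCM of the individual periods.
1617 = 3 × 7^2 × 11
735 = 3 × 5 × 7^2
273 = 3 × 7 × 13
LCM(1617, 735, 273) = 3 × 5 × 7^2 × 11 × 13 = 105105.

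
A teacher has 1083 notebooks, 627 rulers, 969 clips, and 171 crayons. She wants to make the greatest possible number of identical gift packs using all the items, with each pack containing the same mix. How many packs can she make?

The pack count must divide each quantity, so the greatest is gcd(1083, 627, 969, 171).
1083 = 3 × 19^2
627 = 3 × 11 × 19
969 = 3 × 17 × 19
171 = 3^2 × 19
gcd(1083, 627, 969, 171) = 3 × 19 = 57.

57 packs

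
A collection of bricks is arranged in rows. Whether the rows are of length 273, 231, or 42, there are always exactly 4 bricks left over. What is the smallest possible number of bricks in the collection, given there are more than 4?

6010

N − 4 must be a common multiple of 273, 231, and 42.
273 = 3 × 7 × 13
231 = 3 × 7 × 11
42 = 2 × 3 × 7
LCM(273, 231, 42) = 2 × 3 × 7 × 11 × 13 = 6006.
Smallest N > 4 is LCM + 4 = 6006 + 4 = 6010.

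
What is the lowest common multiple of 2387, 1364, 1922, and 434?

295988

2387 = 7 × 11 × 31
1364 = 2^2 × 11 × 31
1922 = 2 × 31^2
434 = 2 × 7 × 31
LCM(2387, 1364, 1922, 434) = 2^2 × 7 × 11 × 31^2 = 295988.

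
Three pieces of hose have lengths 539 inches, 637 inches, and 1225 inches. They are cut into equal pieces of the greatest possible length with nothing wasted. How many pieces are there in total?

Piece length = gcd(539, 637, 1225).
539 = 7^2 × 11
637 = 7^2 × 13
1225 = 5^2 × 7^2
gcd(539, 637, 1225) = 7^2 = 49.
Total pieces = 539/49 + 637/49 + 1225/49 = 11 + 13 + 25 = 49.

49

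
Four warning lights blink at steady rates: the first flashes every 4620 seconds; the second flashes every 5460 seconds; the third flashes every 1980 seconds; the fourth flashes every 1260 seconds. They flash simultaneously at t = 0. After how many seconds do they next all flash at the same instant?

180180 seconds

They coincide at every common multiple of the periods; the first is the LCM.
4620 = 2^2 × 3 × 5 × 7 × 11
5460 = 2^2 × 3 × 5 × 7 × 13
1980 = 2^2 × 3^2 × 5 × 11
1260 = 2^2 × 3^2 × 5 × 7
LCM(4620, 5460, 1980, 1260) = 2^2 × 3^2 × 5 × 7 × 11 × 13 = 180180.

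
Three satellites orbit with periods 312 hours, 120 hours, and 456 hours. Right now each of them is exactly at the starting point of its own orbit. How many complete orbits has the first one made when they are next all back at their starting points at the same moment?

95 orbits

All finish a whole number of cycles simultaneously at t = LCM of the periods.
312 = 2^3 × 3 × 13
120 = 2^3 × 3 × 5
456 = 2^3 × 3 × 19
LCM(312, 120, 456) = 2^3 × 3 × 5 × 13 × 19 = 29640.
Orbits for period 312: 29640 / 312 = 95.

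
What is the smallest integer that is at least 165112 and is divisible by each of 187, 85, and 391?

172040

The integer must be a common multiple of 187, 85, and 391, so a multiple of their LCM.
187 = 11 × 17
85 = 5 × 17
391 = 17 × 23
LCM(187, 85, 391) = 5 × 11 × 17 × 23 = 21505.
Smallest multiple of 21505 that is ≥ 165112: ⌈165112/21505⌉ × 21505 = 8 × 21505 = 172040.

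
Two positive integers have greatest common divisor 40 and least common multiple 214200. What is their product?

For any two positive integers, gcd × lcm = product = 40 × 214200 = 8568000.

8568000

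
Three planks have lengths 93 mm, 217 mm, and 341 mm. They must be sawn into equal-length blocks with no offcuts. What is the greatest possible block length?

31 mm

This is the greatest common divisor of 93, 217, and 341.
93 = 3 × 31
217 = 7 × 31
341 = 11 × 31
gcd(93, 217, 341) = 31.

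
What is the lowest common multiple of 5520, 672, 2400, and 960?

772800

5520 = 2^4 × 3 × 5 × 23
672 = 2^5 × 3 × 7
2400 = 2^5 × 3 × 5^2
960 = 2^6 × 3 × 5
LCM(5520, 672, 2400, 960) = 2^6 × 3 × 5^2 × 7 × 23 = 772800.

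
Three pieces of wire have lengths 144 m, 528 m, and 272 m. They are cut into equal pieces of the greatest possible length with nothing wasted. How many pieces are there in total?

Piece length = gcd(144, 528, 272).
144 = 2^4 × 3^2
528 = 2^4 × 3 × 11
272 = 2^4 × 17
gcd(144, 528, 272) = 2^4 = 16.
Total pieces = 144/16 + 528/16 + 272/16 = 9 + 33 + 17 = 59.

59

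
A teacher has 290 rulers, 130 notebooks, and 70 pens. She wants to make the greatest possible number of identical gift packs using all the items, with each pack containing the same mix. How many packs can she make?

The pack count must divide each quantity, so the greatest is gcd(290, 130, 70).
290 = 2 × 5 × 29
130 = 2 × 5 × 13
70 = 2 × 5 × 7
gcd(290, 130, 70) = 2 × 5 = 10.

10 packs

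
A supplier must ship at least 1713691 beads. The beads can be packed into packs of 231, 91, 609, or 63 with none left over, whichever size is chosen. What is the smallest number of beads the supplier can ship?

1828827

The number of beads must be a common multiple of 231, 91, 609, and 63, so a multiple of their LCM.
231 = 3 × 7 × 11
91 = 7 × 13
609 = 3 × 7 × 29
63 = 3^2 × 7
LCM(231, 91, 609, 63) = 3^2 × 7 × 11 × 13 × 29 = 261261.
Smallest multiple of 261261 that is ≥ 1713691: ⌈1713691/261261⌉ × 261261 = 7 × 261261 = 1828827.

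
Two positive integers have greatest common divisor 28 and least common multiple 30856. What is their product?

For any two positive integers, gcd × lcm = product = 28 × 30856 = 863968.

863968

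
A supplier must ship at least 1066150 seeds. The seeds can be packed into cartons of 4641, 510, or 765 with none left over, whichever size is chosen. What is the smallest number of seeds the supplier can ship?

The number of seeds must be a common multiple of 4641, 510, and 765, so a multiple of their LCM.
4641 = 3 × 7 × 13 × 17
510 = 2 × 3 × 5 × 17
765 = 3^2 × 5 × 17
LCM(4641, 510, 765) = 2 × 3^2 × 5 × 7 × 13 × 17 = 139230.
Smallest multiple of 139230 that is ≥ 1066150: ⌈1066150/139230⌉ × 139230 = 8 × 139230 = 1113840.

1113840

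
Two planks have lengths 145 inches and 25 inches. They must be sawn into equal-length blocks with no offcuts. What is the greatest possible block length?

By the Euclidean algorithm:
145 = 5 × 25 + 20
25 = 1 × 20 + 5
20 = 4 × 5 + 0
gcd(145, 25) = 5.

5 inches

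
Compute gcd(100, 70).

10

100 = 2^2 × 5^2
70 = 2 × 5 × 7
gcd(100, 70) = 2 × 5 = 10.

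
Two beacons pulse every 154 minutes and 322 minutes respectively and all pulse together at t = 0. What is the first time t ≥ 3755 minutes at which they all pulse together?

Joint pulses occur at multiples of LCM(154, 322).
154 = 2 × 7 × 11
322 = 2 × 7 × 23
LCM(154, 322) = 2 × 7 × 11 × 23 = 3542.
Smallest multiple of 3542 that is ≥ 3755: ⌈3755/3542⌉ × 3542 = 2 × 3542 = 7084.

7084 minutes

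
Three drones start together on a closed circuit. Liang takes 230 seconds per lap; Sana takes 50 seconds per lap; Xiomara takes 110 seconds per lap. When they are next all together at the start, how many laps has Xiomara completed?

115 laps

All finish a whole number of cycles simultaneously at t = LCM of the periods.
230 = 2 × 5 × 23
50 = 2 × 5^2
110 = 2 × 5 × 11
LCM(230, 50, 110) = 2 × 5^2 × 11 × 23 = 12650.
Laps for period 110: 12650 / 110 = 115.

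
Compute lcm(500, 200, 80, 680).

34000

500 = 2^2 × 5^3
200 = 2^3 × 5^2
80 = 2^4 × 5
680 = 2^3 × 5 × 17
LCM(500, 200, 80, 680) = 2^4 × 5^3 × 17 = 34000.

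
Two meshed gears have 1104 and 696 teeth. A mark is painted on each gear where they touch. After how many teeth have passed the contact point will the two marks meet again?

The first simultaneous occurrence is after LCM of the individual periods.
1104 = 2^4 × 3 × 23
696 = 2^3 × 3 × 29
LCM(1104, 696) = 2^4 × 3 × 23 × 29 = 32016.

32016 teeth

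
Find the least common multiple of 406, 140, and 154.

44660

406 = 2 × 7 × 29
140 = 2^2 × 5 × 7
154 = 2 × 7 × 11
LCM(406, 140, 154) = 2^2 × 5 × 7 × 11 × 29 = 44660.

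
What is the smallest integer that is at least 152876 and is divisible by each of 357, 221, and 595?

The integer must be a common multiple of 357, 221, and 595, so a multiple of their LCM.
357 = 3 × 7 × 17
221 = 13 × 17
595 = 5 × 7 × 17
LCM(357, 221, 595) = 3 × 5 × 7 × 13 × 17 = 23205.
Smallest multiple of 23205 that is ≥ 152876: ⌈152876/23205⌉ × 23205 = 7 × 23205 = 162435.

162435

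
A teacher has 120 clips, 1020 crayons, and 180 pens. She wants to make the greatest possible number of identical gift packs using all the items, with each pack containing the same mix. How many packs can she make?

60 packs

The pack count must divide each quantity, so the greatest is gcd(120, 1020, 180).
120 = 2^3 × 3 × 5
1020 = 2^2 × 3 × 5 × 17
180 = 2^2 × 3^2 × 5
gcd(120, 1020, 180) = 2^2 × 3 × 5 = 60.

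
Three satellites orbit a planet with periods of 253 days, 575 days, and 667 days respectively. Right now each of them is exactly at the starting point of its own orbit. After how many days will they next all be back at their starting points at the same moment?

183425 days

The first simultaneous occurrence is after LCM of the individual periods.
253 = 11 × 23
575 = 5^2 × 23
667 = 23 × 29
LCM(253, 575, 667) = 5^2 × 11 × 23 × 29 = 183425.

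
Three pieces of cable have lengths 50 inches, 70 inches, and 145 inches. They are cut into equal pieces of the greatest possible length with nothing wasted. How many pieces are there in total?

Piece length = gcd(50, 70, 145).
50 = 2 × 5^2
70 = 2 × 5 × 7
145 = 5 × 29
gcd(50, 70, 145) = 5.
Total pieces = 50/5 + 70/5 + 145/5 = 10 + 14 + 29 = 53.

53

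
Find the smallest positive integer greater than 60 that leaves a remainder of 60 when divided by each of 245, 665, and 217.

144365

N − 60 must be a common multiple of 245, 665, and 217.
245 = 5 × 7^2
665 = 5 × 7 × 19
217 = 7 × 31
LCM(245, 665, 217) = 5 × 7^2 × 19 × 31 = 144305.
Smallest N > 60 is LCM + 60 = 144305 + 60 = 144365.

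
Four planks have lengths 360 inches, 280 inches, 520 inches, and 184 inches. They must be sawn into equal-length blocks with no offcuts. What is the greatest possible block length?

This is the greatest common divisor of 360, 280, 520, and 184.
360 = 2^3 × 3^2 × 5
280 = 2^3 × 5 × 7
520 = 2^3 × 5 × 13
184 = 2^3 × 23
gcd(360, 280, 520, 184) = 2^3 = 8.

8 inches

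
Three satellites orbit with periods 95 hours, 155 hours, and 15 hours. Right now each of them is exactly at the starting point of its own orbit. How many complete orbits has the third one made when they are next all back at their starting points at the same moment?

All finish a whole number of cycles simultaneously at t = LCM of the periods.
95 = 5 × 19
155 = 5 × 31
15 = 3 × 5
LCM(95, 155, 15) = 3 × 5 × 19 × 31 = 8835.
Orbits for period 15: 8835 / 15 = 589.

589 orbits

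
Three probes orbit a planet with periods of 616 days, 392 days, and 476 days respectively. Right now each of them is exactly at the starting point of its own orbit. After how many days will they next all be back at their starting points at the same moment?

We need the least common multiple of the intervals.
616 = 2^3 × 7 × 11
392 = 2^3 × 7^2
476 = 2^2 × 7 × 17
LCM(616, 392, 476) = 2^3 × 7^2 × 11 × 17 = 73304.

73304 days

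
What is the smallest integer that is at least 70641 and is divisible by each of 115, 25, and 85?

78200

The integer must be a common multiple of 115, 25, and 85, so a multiple of their LCM.
115 = 5 × 23
25 = 5^2
85 = 5 × 17
LCM(115, 25, 85) = 5^2 × 17 × 23 = 9775.
Smallest multiple of 9775 that is ≥ 70641: ⌈70641/9775⌉ × 9775 = 8 × 9775 = 78200.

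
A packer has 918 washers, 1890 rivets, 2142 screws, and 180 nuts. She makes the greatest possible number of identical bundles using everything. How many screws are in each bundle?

Number of bundles = gcd(918, 1890, 2142, 180).
918 = 2 × 3^3 × 17
1890 = 2 × 3^3 × 5 × 7
2142 = 2 × 3^2 × 7 × 17
180 = 2^2 × 3^2 × 5
gcd(918, 1890, 2142, 180) = 2 × 3^2 = 18.
screws per bundle = 2142 / 18 = 119.

119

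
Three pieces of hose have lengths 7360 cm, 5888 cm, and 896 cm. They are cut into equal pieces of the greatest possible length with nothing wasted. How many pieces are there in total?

Piece length = gcd(7360, 5888, 896).
7360 = 2^6 × 5 × 23
5888 = 2^8 × 23
896 = 2^7 × 7
gcd(7360, 5888, 896) = 2^6 = 64.
Total pieces = 7360/64 + 5888/64 + 896/64 = 115 + 92 + 14 = 221.

221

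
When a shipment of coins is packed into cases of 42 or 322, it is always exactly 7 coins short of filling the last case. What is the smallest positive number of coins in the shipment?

Being 7 short of a full case of size k means N ≡ −7 (mod k), i.e. N + 7 is a multiple of each size.
42 = 2 × 3 × 7
322 = 2 × 7 × 23
LCM(42, 322) = 2 × 3 × 7 × 23 = 966.
Smallest positive N is 966 − 7 = 959.

959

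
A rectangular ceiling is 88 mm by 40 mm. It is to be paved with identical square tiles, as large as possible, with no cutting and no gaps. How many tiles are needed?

55

Tile side = gcd(88, 40).
88 = 2^3 × 11
40 = 2^3 × 5
gcd(88, 40) = 2^3 = 8.
Tiles: (88/8) × (40/8) = 11 × 5 = 55.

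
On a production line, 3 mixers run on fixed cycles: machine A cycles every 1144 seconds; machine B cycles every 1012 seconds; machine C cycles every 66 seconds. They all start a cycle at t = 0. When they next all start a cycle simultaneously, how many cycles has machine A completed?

They are all back at their starting positions together after one LCM of the periods.
1144 = 2^3 × 11 × 13
1012 = 2^2 × 11 × 23
66 = 2 × 3 × 11
LCM(1144, 1012, 66) = 2^3 × 3 × 11 × 13 × 23 = 78936.
Cycles for period 1144: 78936 / 1144 = 69.

69 cycles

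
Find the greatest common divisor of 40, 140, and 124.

4

40 = 2^3 × 5
140 = 2^2 × 5 × 7
124 = 2^2 × 31
gcd(40, 140, 124) = 2^2 = 4.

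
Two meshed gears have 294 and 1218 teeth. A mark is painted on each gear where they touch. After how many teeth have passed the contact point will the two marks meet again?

They coincide at every common multiple of the periods; the first is the LCM.
294 = 2 × 3 × 7^2
1218 = 2 × 3 × 7 × 29
LCM(294, 1218) = 2 × 3 × 7^2 × 29 = 8526.

8526 teeth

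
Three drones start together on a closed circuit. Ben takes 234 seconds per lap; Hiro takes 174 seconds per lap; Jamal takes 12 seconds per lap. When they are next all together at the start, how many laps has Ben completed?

They are all back at their starting positions together after one LCM of the periods.
234 = 2 × 3^2 × 13
174 = 2 × 3 × 29
12 = 2^2 × 3
LCM(234, 174, 12) = 2^2 × 3^2 × 13 × 29 = 13572.
Laps for period 234: 13572 / 234 = 58.

58 laps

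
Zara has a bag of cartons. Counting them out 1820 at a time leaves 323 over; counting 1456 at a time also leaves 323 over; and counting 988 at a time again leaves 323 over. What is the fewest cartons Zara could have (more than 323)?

138643

N − 323 must be a common multiple of 1820, 1456, and 988.
1820 = 2^2 × 5 × 7 × 13
1456 = 2^4 × 7 × 13
988 = 2^2 × 13 × 19
LCM(1820, 1456, 988) = 2^4 × 5 × 7 × 13 × 19 = 138320.
Smallest N > 323 is LCM + 323 = 138320 + 323 = 138643.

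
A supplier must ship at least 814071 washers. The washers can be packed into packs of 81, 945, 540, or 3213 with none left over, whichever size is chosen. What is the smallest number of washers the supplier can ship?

The number of washers must be a common multiple of 81, 945, 540, and 3213, so a multiple of their LCM.
81 = 3^4
945 = 3^3 × 5 × 7
540 = 2^2 × 3^3 × 5
3213 = 3^3 × 7 × 17
LCM(81, 945, 540, 3213) = 2^2 × 3^4 × 5 × 7 × 17 = 192780.
Smallest multiple of 192780 that is ≥ 814071: ⌈814071/192780⌉ × 192780 = 5 × 192780 = 963900.

963900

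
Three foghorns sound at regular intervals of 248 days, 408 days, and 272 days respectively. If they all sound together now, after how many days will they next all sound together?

25296 days

We need the least common multiple of the intervals.
248 = 2^3 × 31
408 = 2^3 × 3 × 17
272 = 2^4 × 17
LCM(248, 408, 272) = 2^4 × 3 × 17 × 31 = 25296.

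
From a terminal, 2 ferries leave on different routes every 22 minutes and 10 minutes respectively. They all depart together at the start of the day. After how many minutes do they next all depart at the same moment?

110 minutes

The first simultaneous occurrence is after LCM of the individual periods.
22 = 2 × 11
10 = 2 × 5
LCM(22, 10) = 2 × 5 × 11 = 110.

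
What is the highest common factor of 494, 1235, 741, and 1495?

13

494 = 2 × 13 × 19
1235 = 5 × 13 × 19
741 = 3 × 13 × 19
1495 = 5 × 13 × 23
gcd(494, 1235, 741, 1495) = 13.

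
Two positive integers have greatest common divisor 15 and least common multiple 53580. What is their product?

803700

For any two positive integers, gcd × lcm = product = 15 × 53580 = 803700.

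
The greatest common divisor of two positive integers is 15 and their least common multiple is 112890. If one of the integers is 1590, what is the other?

1065

For two integers, gcd × lcm = product, so the other is (15 × 112890) / 1590 = 1693350 / 1590 = 1065.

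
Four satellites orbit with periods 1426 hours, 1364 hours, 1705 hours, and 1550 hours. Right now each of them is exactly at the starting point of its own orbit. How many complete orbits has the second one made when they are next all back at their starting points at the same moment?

575 orbits

The first common completion time is the LCM of the periods.
1426 = 2 × 23 × 31
1364 = 2^2 × 11 × 31
1705 = 5 × 11 × 31
1550 = 2 × 5^2 × 31
LCM(1426, 1364, 1705, 1550) = 2^2 × 5^2 × 11 × 23 × 31 = 784300.
Orbits for period 1364: 784300 / 1364 = 575.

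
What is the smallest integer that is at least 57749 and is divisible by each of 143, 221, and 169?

The integer must be a common multiple of 143, 221, and 169, so a multiple of their LCM.
143 = 11 × 13
221 = 13 × 17
169 = 13^2
LCM(143, 221, 169) = 11 × 13^2 × 17 = 31603.
Smallest multiple of 31603 that is ≥ 57749: ⌈57749/31603⌉ × 31603 = 2 × 31603 = 63206.

63206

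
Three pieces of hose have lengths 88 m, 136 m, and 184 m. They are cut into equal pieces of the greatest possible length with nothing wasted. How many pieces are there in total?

51

Piece length = gcd(88, 136, 184).
88 = 2^3 × 11
136 = 2^3 × 17
184 = 2^3 × 23
gcd(88, 136, 184) = 2^3 = 8.
Total pieces = 88/8 + 136/8 + 184/8 = 11 + 17 + 23 = 51.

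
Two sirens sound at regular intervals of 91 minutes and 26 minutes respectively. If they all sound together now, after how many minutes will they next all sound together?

We need the least common multiple of the intervals.
91 = 7 × 13
26 = 2 × 13
LCM(91, 26) = 2 × 7 × 13 = 182.

182 minutes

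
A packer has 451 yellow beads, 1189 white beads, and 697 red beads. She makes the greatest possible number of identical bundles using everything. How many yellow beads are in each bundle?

Number of bundles = gcd(451, 1189, 697).
451 = 11 × 41
1189 = 29 × 41
697 = 17 × 41
gcd(451, 1189, 697) = 41.
yellow beads per bundle = 451 / 41 = 11.

11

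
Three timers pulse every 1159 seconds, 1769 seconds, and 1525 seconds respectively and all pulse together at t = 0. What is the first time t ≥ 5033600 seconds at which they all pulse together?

5041650 seconds

Joint pulses occur at multiples of LCM(1159, 1769, 1525).
1159 = 19 × 61
1769 = 29 × 61
1525 = 5^2 × 61
LCM(1159, 1769, 1525) = 5^2 × 19 × 29 × 61 = 840275.
Smallest multiple of 840275 that is ≥ 5033600: ⌈5033600/840275⌉ × 840275 = 6 × 840275 = 5041650.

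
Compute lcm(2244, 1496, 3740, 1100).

112200

2244 = 2^2 × 3 × 11 × 17
1496 = 2^3 × 11 × 17
3740 = 2^2 × 5 × 11 × 17
1100 = 2^2 × 5^2 × 11
LCM(2244, 1496, 3740, 1100) = 2^3 × 3 × 5^2 × 11 × 17 = 112200.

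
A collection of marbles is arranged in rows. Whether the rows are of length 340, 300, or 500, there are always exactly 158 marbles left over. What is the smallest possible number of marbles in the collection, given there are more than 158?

25658

N − 158 must be a common multiple of 340, 300, and 500.
340 = 2^2 × 5 × 17
300 = 2^2 × 3 × 5^2
500 = 2^2 × 5^3
LCM(340, 300, 500) = 2^2 × 3 × 5^3 × 17 = 25500.
Smallest N > 158 is LCM + 158 = 25500 + 158 = 25658.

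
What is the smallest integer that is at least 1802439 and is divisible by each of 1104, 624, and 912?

The integer must be a common multiple of 1104, 624, and 912, so a multiple of their LCM.
1104 = 2^4 × 3 × 23
624 = 2^4 × 3 × 13
912 = 2^4 × 3 × 19
LCM(1104, 624, 912) = 2^4 × 3 × 13 × 19 × 23 = 272688.
Smallest multiple of 272688 that is ≥ 1802439: ⌈1802439/272688⌉ × 272688 = 7 × 272688 = 1908816.

1908816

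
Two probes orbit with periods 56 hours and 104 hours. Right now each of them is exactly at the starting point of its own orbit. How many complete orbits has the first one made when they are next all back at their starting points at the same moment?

The first common completion time is the LCM of the periods.
56 = 2^3 × 7
104 = 2^3 × 13
LCM(56, 104) = 2^3 × 7 × 13 = 728.
Orbits for period 56: 728 / 56 = 13.

13 orbits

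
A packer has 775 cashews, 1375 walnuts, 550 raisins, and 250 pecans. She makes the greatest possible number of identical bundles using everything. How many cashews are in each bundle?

Number of bundles = gcd(775, 1375, 550, 250).
775 = 5^2 × 31
1375 = 5^3 × 11
550 = 2 × 5^2 × 11
250 = 2 × 5^3
gcd(775, 1375, 550, 250) = 5^2 = 25.
cashews per bundle = 775 / 25 = 31.

31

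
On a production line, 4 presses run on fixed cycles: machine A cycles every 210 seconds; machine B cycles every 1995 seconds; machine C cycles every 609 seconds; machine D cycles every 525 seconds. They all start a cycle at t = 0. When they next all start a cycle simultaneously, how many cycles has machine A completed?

The first common completion time is the LCM of the periods.
210 = 2 × 3 × 5 × 7
1995 = 3 × 5 × 7 × 19
609 = 3 × 7 × 29
525 = 3 × 5^2 × 7
LCM(210, 1995, 609, 525) = 2 × 3 × 5^2 × 7 × 19 × 29 = 578550.
Cycles for period 210: 578550 / 210 = 2755.

2755 cycles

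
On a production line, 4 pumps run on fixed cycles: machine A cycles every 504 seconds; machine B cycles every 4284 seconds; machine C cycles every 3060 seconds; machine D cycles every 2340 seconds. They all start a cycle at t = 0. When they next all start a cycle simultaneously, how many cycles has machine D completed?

They are all back at their starting positions together after one LCM of the periods.
504 = 2^3 × 3^2 × 7
4284 = 2^2 × 3^2 × 7 × 17
3060 = 2^2 × 3^2 × 5 × 17
2340 = 2^2 × 3^2 × 5 × 13
LCM(504, 4284, 3060, 2340) = 2^3 × 3^2 × 5 × 7 × 13 × 17 = 556920.
Cycles for period 2340: 556920 / 2340 = 238.

238 cycles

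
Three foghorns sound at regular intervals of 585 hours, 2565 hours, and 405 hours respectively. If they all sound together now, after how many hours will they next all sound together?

100035 hours

They coincide at every common multiple of the periods; the first is the LCM.
585 = 3^2 × 5 × 13
2565 = 3^3 × 5 × 19
405 = 3^4 × 5
LCM(585, 2565, 405) = 3^4 × 5 × 13 × 19 = 100035.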